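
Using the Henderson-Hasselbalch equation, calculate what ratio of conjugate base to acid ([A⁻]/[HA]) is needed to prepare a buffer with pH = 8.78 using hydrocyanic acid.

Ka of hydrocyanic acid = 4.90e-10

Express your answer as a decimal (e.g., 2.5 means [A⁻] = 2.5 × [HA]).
[A⁻]/[HA] = 0.295

pKa = −log(4.90e-10) = 9.3098. pH = pKa + log([A⁻]/[HA]). 8.78 = 9.3098 + log(ratio). log(ratio) = 8.78 − 9.3098 = -0.5298. ratio = 10^(-0.5298) = 0.295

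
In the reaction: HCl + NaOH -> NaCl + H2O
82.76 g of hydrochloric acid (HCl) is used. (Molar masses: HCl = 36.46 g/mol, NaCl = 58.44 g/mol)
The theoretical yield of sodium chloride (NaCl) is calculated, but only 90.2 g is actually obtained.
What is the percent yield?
Moles of HCl = 82.76 g ÷ 36.46 g/mol = 2.26988 mol
Mole ratio: 1 mol NaCl / 1 mol HCl
Moles of NaCl = 2.26988 × (1/1) = 2.26988 mol
Theoretical yield = 2.26988 mol × 58.44 g/mol = 132.65 g
Actual yield = 90.2 g
Percent yield = (90.2 / 132.65) × 100% = 68.0%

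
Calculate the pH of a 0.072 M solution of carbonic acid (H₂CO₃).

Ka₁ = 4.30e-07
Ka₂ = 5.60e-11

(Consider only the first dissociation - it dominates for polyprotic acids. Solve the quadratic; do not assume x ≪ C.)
pH = 3.76

x² + Ka₁·x − Ka₁·C = 0 with Ka₁ = 4.30e-07, C = 0.072.
x = (−Ka₁ + √(Ka₁² + 4·Ka₁·C))/2 = 1.7574e-04 M, so pH = 3.76.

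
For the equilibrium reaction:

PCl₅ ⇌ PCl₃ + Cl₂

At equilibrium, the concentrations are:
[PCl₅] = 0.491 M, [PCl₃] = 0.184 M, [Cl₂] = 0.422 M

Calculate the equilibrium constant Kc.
K_c = 0.1581

Kc = ([PCl₃] × [Cl₂]) / ([PCl₅])
   = ((0.184)·(0.422)) / ((0.491))
   = 0.077648 / 0.491 = 0.1581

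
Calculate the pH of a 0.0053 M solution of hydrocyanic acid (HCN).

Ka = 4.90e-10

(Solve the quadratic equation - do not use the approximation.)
pH = 5.79

x² + Ka×x - Ka×C = 0. Using quadratic formula: [H⁺] = 1.6113e-06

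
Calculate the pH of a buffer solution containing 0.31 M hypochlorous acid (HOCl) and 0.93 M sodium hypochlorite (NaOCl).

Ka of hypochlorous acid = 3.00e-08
pH = 8.00

pKa = -log(3.00e-08) = 7.52. pH = pKa + log([A⁻]/[HA]) = 7.52 + log(0.93/0.31)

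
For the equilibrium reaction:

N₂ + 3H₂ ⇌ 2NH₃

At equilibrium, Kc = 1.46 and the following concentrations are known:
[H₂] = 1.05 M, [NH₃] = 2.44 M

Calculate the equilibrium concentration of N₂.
[N₂] = 3.5226 M

Kc = ([NH₃]^2) / ([N₂] × [H₂]^3) = 1.46
[N₂]^1 = (product terms)/(Kc · other reactant terms) = 5.9536 / (1.46 · 1.1576) = 3.5226
[N₂] = 3.5226 M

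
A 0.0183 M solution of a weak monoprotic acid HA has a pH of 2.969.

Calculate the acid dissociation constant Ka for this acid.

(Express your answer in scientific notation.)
K_a = 6.70e-05

[H⁺] = 10^(−pH) = 10^(−2.969) = 1.074e-03 M. For HA ⇌ H⁺ + A⁻, Ka = x²/(C − x) = (1.074e-03)²/(0.0183 − 1.074e-03) = 6.70e-05.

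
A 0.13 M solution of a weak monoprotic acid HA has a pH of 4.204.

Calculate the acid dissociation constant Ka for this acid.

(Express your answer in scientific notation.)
K_a = 3.01e-08

[H⁺] = 10^(−pH) = 10^(−4.204) = 6.252e-05 M. For HA ⇌ H⁺ + A⁻, Ka = x²/(C − x) = (6.252e-05)²/(0.13 − 6.252e-05) = 3.01e-08.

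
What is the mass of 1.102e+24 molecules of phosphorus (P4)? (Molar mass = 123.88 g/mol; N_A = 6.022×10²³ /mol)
Moles = 1.102e+24 ÷ 6.022×10²³ = 1.82996 mol
Mass = 1.82996 mol × 123.88 g/mol = 226.7 g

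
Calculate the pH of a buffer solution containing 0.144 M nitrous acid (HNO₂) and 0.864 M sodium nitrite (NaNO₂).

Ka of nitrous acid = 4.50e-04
pH = 4.12

pKa = -log(4.50e-04) = 3.35. pH = pKa + log([A⁻]/[HA]) = 3.35 + log(0.864/0.144)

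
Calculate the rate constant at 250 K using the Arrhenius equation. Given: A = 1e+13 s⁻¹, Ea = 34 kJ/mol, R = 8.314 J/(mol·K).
7.87e+05 s⁻¹

k = A·exp(-Ea/(R·T)) = 1e+13·exp(-34000/(8.314·250)) = 1e+13·exp(-16.3580) = 1e+13·7.8674e-08 = 7.87e+05 s⁻¹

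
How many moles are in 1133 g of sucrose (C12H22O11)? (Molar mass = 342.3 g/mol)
Moles = 1133 g ÷ 342.3 g/mol = 3.31 mol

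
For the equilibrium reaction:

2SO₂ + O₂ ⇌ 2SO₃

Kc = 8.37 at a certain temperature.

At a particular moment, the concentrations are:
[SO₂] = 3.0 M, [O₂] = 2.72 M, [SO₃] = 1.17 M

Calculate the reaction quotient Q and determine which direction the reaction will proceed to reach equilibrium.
Q = 0.056, Q < K, reaction proceeds forward (toward products)

Q = ([SO₃]^2) / ([SO₂]^2 × [O₂])
  = ((1.17)^2) / ((3.0)^2·(2.72)) = 1.3689/24.48 = 0.05592
Since Q = 0.05592 < Kc = 8.37, the reaction proceeds forward (toward products) to reach equilibrium.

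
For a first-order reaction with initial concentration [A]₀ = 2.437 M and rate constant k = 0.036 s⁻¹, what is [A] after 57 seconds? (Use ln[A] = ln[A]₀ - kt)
0.3131 M

ln[A] = ln[A]₀ - k·t = ln(2.437) - (0.036)·(57) = 0.8908 - 2.0520 = -1.1612
[A] = e^(-1.1612) = 0.3131 M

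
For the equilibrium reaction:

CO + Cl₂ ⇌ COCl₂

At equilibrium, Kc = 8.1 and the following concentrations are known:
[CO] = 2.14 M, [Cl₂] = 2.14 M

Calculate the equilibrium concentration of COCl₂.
[COCl₂] = 37.0948 M

Kc = ([COCl₂]) / ([CO] × [Cl₂]) = 8.1
[COCl₂]^1 = Kc · (reactant terms)/(other product terms) = 8.1 · 4.5796 / 1 = 37.095
[COCl₂] = 37.0948 M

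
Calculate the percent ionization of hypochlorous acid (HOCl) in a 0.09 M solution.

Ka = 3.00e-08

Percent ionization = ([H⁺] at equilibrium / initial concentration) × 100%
Percent ionization = 0.0577%

Let x = [H⁺]. Ka = x²/(C - x) ⇒ x² + (3.00e-08)x - (3.00e-08)(0.09) = 0. x = 5.1947e-05. Percent = (5.1947e-05/0.09) × 100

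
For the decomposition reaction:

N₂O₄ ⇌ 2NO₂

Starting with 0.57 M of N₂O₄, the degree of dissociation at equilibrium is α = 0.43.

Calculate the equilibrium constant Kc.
K_c = 0.7396

x = α·[A]₀ = 0.43 × 0.57 = 0.2451 M dissociated.
At eq: [N₂O₄] = 0.57 − 0.2451 = 0.3249 M; [NO₂] = 2x = 0.4902 M.
Kc = [NO₂]²/[N₂O₄] = (0.4902)²/0.3249 = 0.7396.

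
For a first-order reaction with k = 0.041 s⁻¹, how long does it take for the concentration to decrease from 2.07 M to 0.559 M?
31.93 s

From ln[A] = ln[A]₀ - k·t: t = ln([A]₀/[A])/k = ln(2.07/0.559)/0.041 = ln(3.7030)/0.041 = 1.3092/0.041 = 31.93 s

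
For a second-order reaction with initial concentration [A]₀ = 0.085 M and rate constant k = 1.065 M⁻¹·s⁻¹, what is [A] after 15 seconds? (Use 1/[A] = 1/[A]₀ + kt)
0.0360 M

1/[A] = 1/[A]₀ + k·t = 1/0.085 + (1.065)·(15) = 11.7647 + 15.9750 = 27.7397
[A] = 1/27.7397 = 0.0360 M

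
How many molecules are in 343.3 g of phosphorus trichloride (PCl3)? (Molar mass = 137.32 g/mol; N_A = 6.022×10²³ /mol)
Moles = 343.3 g ÷ 137.32 g/mol = 2.5 mol
Molecules = 2.5 mol × 6.022×10²³ /mol = 1.506e+24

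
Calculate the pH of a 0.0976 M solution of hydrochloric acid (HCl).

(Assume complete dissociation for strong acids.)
pH = 1.01

[H⁺] = 0.0976 M for strong acid. pH = -log[H⁺] = -log(0.0976)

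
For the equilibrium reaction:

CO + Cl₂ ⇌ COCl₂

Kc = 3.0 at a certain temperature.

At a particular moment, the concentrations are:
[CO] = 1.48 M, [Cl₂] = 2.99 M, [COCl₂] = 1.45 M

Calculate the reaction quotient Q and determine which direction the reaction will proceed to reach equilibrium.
Q = 0.328, Q < K, reaction proceeds forward (toward products)

Q = ([COCl₂]) / ([CO] × [Cl₂])
  = ((1.45)) / ((1.48)·(2.99)) = 1.45/4.4252 = 0.3277
Since Q = 0.3277 < Kc = 3.0, the reaction proceeds forward (toward products) to reach equilibrium.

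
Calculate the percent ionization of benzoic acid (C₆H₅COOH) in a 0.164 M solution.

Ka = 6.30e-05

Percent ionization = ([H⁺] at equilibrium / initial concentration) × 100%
Percent ionization = 1.94%

Let x = [H⁺]. Ka = x²/(C - x) ⇒ x² + (6.30e-05)x - (6.30e-05)(0.164) = 0. x = 3.1830e-03. Percent = (3.1830e-03/0.164) × 100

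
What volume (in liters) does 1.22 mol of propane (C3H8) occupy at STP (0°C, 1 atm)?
At STP, 1 mol of gas occupies 22.4 L
Volume = 1.22 mol × 22.4 L/mol = 27.33 L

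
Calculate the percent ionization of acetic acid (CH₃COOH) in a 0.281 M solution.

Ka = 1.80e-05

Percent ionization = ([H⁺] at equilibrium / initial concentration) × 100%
Percent ionization = 0.797%

Let x = [H⁺]. Ka = x²/(C - x) ⇒ x² + (1.80e-05)x - (1.80e-05)(0.281) = 0. x = 2.2400e-03. Percent = (2.2400e-03/0.281) × 100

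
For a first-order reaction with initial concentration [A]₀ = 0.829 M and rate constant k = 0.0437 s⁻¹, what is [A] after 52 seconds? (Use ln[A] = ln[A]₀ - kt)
0.0854 M

ln[A] = ln[A]₀ - k·t = ln(0.829) - (0.0437)·(52) = -0.1875 - 2.2724 = -2.4599
[A] = e^(-2.4599) = 0.0854 M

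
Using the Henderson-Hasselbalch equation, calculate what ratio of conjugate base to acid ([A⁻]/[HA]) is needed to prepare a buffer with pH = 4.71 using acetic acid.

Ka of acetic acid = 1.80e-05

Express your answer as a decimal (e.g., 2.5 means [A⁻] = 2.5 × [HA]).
[A⁻]/[HA] = 0.923

pKa = −log(1.80e-05) = 4.7447. pH = pKa + log([A⁻]/[HA]). 4.71 = 4.7447 + log(ratio). log(ratio) = 4.71 − 4.7447 = -0.0347. ratio = 10^(-0.0347) = 0.923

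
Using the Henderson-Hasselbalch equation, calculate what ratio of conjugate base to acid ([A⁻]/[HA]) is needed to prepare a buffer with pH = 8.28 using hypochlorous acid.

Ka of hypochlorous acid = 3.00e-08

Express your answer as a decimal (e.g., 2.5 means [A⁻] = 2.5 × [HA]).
[A⁻]/[HA] = 5.716

pKa = −log(3.00e-08) = 7.5229. pH = pKa + log([A⁻]/[HA]). 8.28 = 7.5229 + log(ratio). log(ratio) = 8.28 − 7.5229 = 0.7571. ratio = 10^(0.7571) = 5.716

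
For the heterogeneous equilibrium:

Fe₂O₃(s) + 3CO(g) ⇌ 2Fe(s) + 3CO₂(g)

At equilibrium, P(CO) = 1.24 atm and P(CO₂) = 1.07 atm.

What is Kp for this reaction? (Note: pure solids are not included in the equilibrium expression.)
K_p = 0.643

Solids (Fe₂O₃, Fe) are excluded.
Kp = P(CO₂)³/P(CO)³ = (1.07)³/(1.24)³ = 1.225/1.907 = 0.643.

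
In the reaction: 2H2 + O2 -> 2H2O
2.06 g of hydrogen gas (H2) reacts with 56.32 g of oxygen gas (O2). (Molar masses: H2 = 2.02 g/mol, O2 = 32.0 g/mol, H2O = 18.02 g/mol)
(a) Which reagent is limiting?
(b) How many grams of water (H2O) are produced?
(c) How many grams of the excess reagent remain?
(a) H2, (b) 18.38 g, (c) 40 g

Moles of H2 = 2.06 g ÷ 2.02 g/mol = 1.0198 mol
Moles of O2 = 56.32 g ÷ 32.0 g/mol = 1.76 mol
Moles ÷ coefficient: H2: 1.0198/2 = 0.5099, O2: 1.76/1 = 1.76
(a) H2 has the smaller value, so H2 is the limiting reagent.
(b) Moles of H2O = 1.0198 mol H2 × (2/2) = 1.0198 mol; mass = 1.0198 mol × 18.02 g/mol = 18.38 g
(c) O2 consumed = 1.0198 × (1/2) = 0.509901 mol; remaining = 1.76 − 0.509901 = 1.2501 mol; mass = 1.2501 mol × 32.0 g/mol = 40 g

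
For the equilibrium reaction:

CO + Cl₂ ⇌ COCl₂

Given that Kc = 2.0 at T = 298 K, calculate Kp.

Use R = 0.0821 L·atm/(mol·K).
K_p = 0.0817

Δn = (moles gaseous products) − (moles gaseous reactants) = -1
T = 298 K; RT = 0.0821 × 298 = 24.4658
Kp = Kc·(RT)^Δn = 2.0 × (24.4658)^-1 = 2.0 × 0.0408734 = 0.0817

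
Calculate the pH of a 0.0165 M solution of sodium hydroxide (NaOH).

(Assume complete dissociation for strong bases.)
pH = 12.22

[OH⁻] = 0.0165 M for strong base. pOH = -log[OH⁻] = 1.78, pH = 14 - pOH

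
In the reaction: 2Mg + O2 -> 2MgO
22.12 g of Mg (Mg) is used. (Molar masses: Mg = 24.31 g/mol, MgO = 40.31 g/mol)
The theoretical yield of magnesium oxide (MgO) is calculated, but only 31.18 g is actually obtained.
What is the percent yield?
Moles of Mg = 22.12 g ÷ 24.31 g/mol = 0.909914 mol
Mole ratio: 2 mol MgO / 2 mol Mg
Moles of MgO = 0.909914 × (2/2) = 0.909914 mol
Theoretical yield = 0.909914 mol × 40.31 g/mol = 36.679 g
Actual yield = 31.18 g
Percent yield = (31.18 / 36.679) × 100% = 85.0%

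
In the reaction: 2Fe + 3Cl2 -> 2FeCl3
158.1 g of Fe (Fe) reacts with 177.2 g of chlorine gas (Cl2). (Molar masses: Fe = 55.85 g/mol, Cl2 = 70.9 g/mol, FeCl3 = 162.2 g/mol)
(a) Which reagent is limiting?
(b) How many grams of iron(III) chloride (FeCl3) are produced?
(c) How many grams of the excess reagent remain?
(a) Cl2, (b) 270.3 g, (c) 65.04 g

Moles of Fe = 158.1 g ÷ 55.85 g/mol = 2.8308 mol
Moles of Cl2 = 177.2 g ÷ 70.9 g/mol = 2.49929 mol
Moles ÷ coefficient: Fe: 2.8308/2 = 1.415, Cl2: 2.49929/3 = 0.8331
(a) Cl2 has the smaller value, so Cl2 is the limiting reagent.
(b) Moles of FeCl3 = 2.49929 mol Cl2 × (2/3) = 1.6662 mol; mass = 1.6662 mol × 162.2 g/mol = 270.3 g
(c) Fe consumed = 2.49929 × (2/3) = 1.6662 mol; remaining = 2.8308 − 1.6662 = 1.1646 mol; mass = 1.1646 mol × 55.85 g/mol = 65.04 g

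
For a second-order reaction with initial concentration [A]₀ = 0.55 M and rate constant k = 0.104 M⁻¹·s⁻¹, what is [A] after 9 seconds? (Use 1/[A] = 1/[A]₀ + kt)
0.3631 M

1/[A] = 1/[A]₀ + k·t = 1/0.55 + (0.104)·(9) = 1.8182 + 0.9360 = 2.7542
[A] = 1/2.7542 = 0.3631 M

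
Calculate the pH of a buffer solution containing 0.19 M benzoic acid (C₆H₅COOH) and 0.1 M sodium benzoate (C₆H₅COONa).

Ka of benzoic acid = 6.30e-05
pH = 3.92

pKa = -log(6.30e-05) = 4.20. pH = pKa + log([A⁻]/[HA]) = 4.20 + log(0.1/0.19)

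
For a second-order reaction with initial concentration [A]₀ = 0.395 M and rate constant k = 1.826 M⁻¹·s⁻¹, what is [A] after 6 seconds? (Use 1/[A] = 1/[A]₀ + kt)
0.0741 M

1/[A] = 1/[A]₀ + k·t = 1/0.395 + (1.826)·(6) = 2.5316 + 10.9560 = 13.4876
[A] = 1/13.4876 = 0.0741 M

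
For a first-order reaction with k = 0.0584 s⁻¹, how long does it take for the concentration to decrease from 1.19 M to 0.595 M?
11.87 s

From ln[A] = ln[A]₀ - k·t: t = ln([A]₀/[A])/k = ln(1.19/0.595)/0.0584 = ln(2.0000)/0.0584 = 0.6931/0.0584 = 11.87 s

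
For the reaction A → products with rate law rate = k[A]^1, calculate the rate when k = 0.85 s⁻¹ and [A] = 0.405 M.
0.3443 M/s

rate = k·[A]^1 = 0.85·(0.405)^1 = 0.85·0.405 = 0.3443 M/s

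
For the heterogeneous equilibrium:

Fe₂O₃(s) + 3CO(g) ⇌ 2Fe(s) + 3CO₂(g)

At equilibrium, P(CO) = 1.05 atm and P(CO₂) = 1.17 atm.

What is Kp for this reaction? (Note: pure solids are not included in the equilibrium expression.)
K_p = 1.384

Solids (Fe₂O₃, Fe) are excluded.
Kp = P(CO₂)³/P(CO)³ = (1.17)³/(1.05)³ = 1.602/1.158 = 1.384.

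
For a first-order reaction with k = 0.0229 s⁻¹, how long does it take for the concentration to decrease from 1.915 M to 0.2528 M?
88.42 s

From ln[A] = ln[A]₀ - k·t: t = ln([A]₀/[A])/k = ln(1.915/0.2528)/0.0229 = ln(7.5752)/0.0229 = 2.0249/0.0229 = 88.42 s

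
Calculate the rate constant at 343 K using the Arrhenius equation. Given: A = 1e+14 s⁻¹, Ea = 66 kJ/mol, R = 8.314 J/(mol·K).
8.88e+03 s⁻¹

k = A·exp(-Ea/(R·T)) = 1e+14·exp(-66000/(8.314·343)) = 1e+14·exp(-23.1441) = 1e+14·8.8850e-11 = 8.88e+03 s⁻¹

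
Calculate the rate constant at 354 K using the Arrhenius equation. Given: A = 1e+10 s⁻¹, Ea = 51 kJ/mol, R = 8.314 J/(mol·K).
2.98e+02 s⁻¹

k = A·exp(-Ea/(R·T)) = 1e+10·exp(-51000/(8.314·354)) = 1e+10·exp(-17.3283) = 1e+10·2.9813e-08 = 2.98e+02 s⁻¹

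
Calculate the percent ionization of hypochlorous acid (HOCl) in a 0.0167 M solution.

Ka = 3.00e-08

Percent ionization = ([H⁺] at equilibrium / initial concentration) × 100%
Percent ionization = 0.134%

Let x = [H⁺]. Ka = x²/(C - x) ⇒ x² + (3.00e-08)x - (3.00e-08)(0.0167) = 0. x = 2.2368e-05. Percent = (2.2368e-05/0.0167) × 100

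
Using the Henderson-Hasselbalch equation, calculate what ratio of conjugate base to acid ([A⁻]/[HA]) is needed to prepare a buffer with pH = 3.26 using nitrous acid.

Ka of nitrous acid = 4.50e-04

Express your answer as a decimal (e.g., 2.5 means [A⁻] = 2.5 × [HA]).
[A⁻]/[HA] = 0.819

pKa = −log(4.50e-04) = 3.3468. pH = pKa + log([A⁻]/[HA]). 3.26 = 3.3468 + log(ratio). log(ratio) = 3.26 − 3.3468 = -0.0868. ratio = 10^(-0.0868) = 0.819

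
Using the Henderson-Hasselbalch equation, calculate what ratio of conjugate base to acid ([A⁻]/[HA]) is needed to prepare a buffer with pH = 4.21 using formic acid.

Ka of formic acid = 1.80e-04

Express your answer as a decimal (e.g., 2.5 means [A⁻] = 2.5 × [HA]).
[A⁻]/[HA] = 2.919

pKa = −log(1.80e-04) = 3.7447. pH = pKa + log([A⁻]/[HA]). 4.21 = 3.7447 + log(ratio). log(ratio) = 4.21 − 3.7447 = 0.4653. ratio = 10^(0.4653) = 2.919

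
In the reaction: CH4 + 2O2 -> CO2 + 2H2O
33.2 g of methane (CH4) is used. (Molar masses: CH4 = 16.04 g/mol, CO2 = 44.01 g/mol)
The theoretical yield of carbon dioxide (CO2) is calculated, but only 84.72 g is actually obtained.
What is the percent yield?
Moles of CH4 = 33.2 g ÷ 16.04 g/mol = 2.06983 mol
Mole ratio: 1 mol CO2 / 1 mol CH4
Moles of CO2 = 2.06983 × (1/1) = 2.06983 mol
Theoretical yield = 2.06983 mol × 44.01 g/mol = 91.093 g
Actual yield = 84.72 g
Percent yield = (84.72 / 91.093) × 100% = 93.0%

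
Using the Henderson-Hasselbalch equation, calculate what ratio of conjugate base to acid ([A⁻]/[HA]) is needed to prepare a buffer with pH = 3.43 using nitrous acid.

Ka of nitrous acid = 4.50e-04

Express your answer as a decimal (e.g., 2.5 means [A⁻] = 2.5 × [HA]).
[A⁻]/[HA] = 1.211

pKa = −log(4.50e-04) = 3.3468. pH = pKa + log([A⁻]/[HA]). 3.43 = 3.3468 + log(ratio). log(ratio) = 3.43 − 3.3468 = 0.0832. ratio = 10^(0.0832) = 1.211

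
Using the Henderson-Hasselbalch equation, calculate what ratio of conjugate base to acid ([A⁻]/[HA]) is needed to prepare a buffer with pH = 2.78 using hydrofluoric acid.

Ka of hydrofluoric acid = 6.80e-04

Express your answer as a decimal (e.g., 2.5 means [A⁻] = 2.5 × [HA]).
[A⁻]/[HA] = 0.410

pKa = −log(6.80e-04) = 3.1675. pH = pKa + log([A⁻]/[HA]). 2.78 = 3.1675 + log(ratio). log(ratio) = 2.78 − 3.1675 = -0.3875. ratio = 10^(-0.3875) = 0.410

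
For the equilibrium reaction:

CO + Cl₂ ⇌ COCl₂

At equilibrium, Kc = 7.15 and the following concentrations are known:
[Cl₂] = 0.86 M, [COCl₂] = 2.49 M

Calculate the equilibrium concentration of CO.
[CO] = 0.4049 M

Kc = ([COCl₂]) / ([CO] × [Cl₂]) = 7.15
[CO]^1 = (product terms)/(Kc · other reactant terms) = 2.49 / (7.15 · 0.86) = 0.40494
[CO] = 0.4049 M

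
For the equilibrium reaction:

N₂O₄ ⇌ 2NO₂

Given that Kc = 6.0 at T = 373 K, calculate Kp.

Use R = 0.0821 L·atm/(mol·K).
K_p = 183.7398

Δn = (moles gaseous products) − (moles gaseous reactants) = 1
T = 373 K; RT = 0.0821 × 373 = 30.6233
Kp = Kc·(RT)^Δn = 6.0 × (30.6233)^1 = 6.0 × 30.6233 = 183.7398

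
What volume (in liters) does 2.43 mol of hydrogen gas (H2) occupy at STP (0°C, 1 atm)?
At STP, 1 mol of gas occupies 22.4 L
Volume = 2.43 mol × 22.4 L/mol = 54.43 L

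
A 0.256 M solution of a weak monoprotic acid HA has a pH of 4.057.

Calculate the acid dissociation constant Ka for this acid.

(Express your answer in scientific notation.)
K_a = 3.01e-08

[H⁺] = 10^(−pH) = 10^(−4.057) = 8.770e-05 M. For HA ⇌ H⁺ + A⁻, Ka = x²/(C − x) = (8.770e-05)²/(0.256 − 8.770e-05) = 3.01e-08.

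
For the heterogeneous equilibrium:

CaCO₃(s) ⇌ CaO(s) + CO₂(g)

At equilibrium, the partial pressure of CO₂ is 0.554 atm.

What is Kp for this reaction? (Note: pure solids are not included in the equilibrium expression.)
K_p = 0.554

Solids (CaCO₃, CaO) have activity 1 and are excluded.
Kp = P(CO₂) = 0.554.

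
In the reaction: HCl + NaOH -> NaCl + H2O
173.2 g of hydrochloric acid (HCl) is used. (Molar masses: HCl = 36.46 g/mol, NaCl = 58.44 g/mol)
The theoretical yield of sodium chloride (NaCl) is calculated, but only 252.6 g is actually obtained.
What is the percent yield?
Moles of HCl = 173.2 g ÷ 36.46 g/mol = 4.75041 mol
Mole ratio: 1 mol NaCl / 1 mol HCl
Moles of NaCl = 4.75041 × (1/1) = 4.75041 mol
Theoretical yield = 4.75041 mol × 58.44 g/mol = 277.61 g
Actual yield = 252.6 g
Percent yield = (252.6 / 277.61) × 100% = 91.0%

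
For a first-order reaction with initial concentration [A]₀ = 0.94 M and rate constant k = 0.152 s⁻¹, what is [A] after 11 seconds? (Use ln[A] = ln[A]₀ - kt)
0.1766 M

ln[A] = ln[A]₀ - k·t = ln(0.94) - (0.152)·(11) = -0.0619 - 1.6720 = -1.7339
[A] = e^(-1.7339) = 0.1766 M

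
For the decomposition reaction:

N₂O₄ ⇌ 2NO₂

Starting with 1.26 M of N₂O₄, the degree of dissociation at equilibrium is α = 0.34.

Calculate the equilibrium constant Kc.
K_c = 0.8828

x = α·[A]₀ = 0.34 × 1.26 = 0.4284 M dissociated.
At eq: [N₂O₄] = 1.26 − 0.4284 = 0.8316 M; [NO₂] = 2x = 0.8568 M.
Kc = [NO₂]²/[N₂O₄] = (0.8568)²/0.8316 = 0.8828.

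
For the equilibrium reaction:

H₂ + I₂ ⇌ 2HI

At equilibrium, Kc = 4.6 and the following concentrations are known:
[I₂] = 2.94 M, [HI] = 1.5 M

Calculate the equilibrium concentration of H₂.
[H₂] = 0.1664 M

Kc = ([HI]^2) / ([H₂] × [I₂]) = 4.6
[H₂]^1 = (product terms)/(Kc · other reactant terms) = 2.25 / (4.6 · 2.94) = 0.16637
[H₂] = 0.1664 M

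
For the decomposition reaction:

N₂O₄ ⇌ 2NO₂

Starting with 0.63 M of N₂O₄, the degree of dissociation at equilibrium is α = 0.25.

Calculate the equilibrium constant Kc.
K_c = 0.2100

x = α·[A]₀ = 0.25 × 0.63 = 0.1575 M dissociated.
At eq: [N₂O₄] = 0.63 − 0.1575 = 0.4725 M; [NO₂] = 2x = 0.315 M.
Kc = [NO₂]²/[N₂O₄] = (0.315)²/0.4725 = 0.21.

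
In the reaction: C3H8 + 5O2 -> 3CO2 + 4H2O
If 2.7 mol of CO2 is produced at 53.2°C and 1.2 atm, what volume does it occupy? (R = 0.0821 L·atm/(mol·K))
T = 53.2°C + 273.15 = 326.35 K
V = nRT/P = (2.7 × 0.0821 × 326.35) / 1.2
V = 60.29 L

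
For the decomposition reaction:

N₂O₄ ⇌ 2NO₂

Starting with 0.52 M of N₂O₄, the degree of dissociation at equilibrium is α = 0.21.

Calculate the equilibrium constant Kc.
K_c = 0.1161

x = α·[A]₀ = 0.21 × 0.52 = 0.1092 M dissociated.
At eq: [N₂O₄] = 0.52 − 0.1092 = 0.4108 M; [NO₂] = 2x = 0.2184 M.
Kc = [NO₂]²/[N₂O₄] = (0.2184)²/0.4108 = 0.1161.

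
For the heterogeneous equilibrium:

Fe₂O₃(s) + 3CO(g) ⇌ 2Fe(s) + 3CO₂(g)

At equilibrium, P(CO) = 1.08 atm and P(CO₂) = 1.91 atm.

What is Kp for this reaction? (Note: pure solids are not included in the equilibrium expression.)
K_p = 5.531

Solids (Fe₂O₃, Fe) are excluded.
Kp = P(CO₂)³/P(CO)³ = (1.91)³/(1.08)³ = 6.968/1.26 = 5.531.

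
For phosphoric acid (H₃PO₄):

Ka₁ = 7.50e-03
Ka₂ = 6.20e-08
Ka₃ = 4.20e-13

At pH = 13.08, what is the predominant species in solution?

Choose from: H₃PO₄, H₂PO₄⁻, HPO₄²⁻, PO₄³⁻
PO₄³⁻

pKa1 = 2.12, pKa2 = 7.21, pKa3 = 12.38. Each pKa is the crossover between adjacent species; pH = 13.08 lies in the region where PO₄³⁻ predominates.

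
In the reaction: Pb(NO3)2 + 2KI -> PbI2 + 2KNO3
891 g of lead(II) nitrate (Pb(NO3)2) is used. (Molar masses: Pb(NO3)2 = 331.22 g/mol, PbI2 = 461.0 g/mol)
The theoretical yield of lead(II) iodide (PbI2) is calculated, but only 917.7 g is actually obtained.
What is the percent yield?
Moles of Pb(NO3)2 = 891 g ÷ 331.22 g/mol = 2.69005 mol
Mole ratio: 1 mol PbI2 / 1 mol Pb(NO3)2
Moles of PbI2 = 2.69005 × (1/1) = 2.69005 mol
Theoretical yield = 2.69005 mol × 461.0 g/mol = 1240.1 g
Actual yield = 917.7 g
Percent yield = (917.7 / 1240.1) × 100% = 74.0%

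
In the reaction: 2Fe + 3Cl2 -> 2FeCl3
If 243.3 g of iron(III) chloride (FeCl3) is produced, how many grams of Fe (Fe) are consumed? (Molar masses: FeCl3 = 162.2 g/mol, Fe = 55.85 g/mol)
Moles of FeCl3 = 243.3 g ÷ 162.2 g/mol = 1.5 mol
Mole ratio: 2 mol Fe / 2 mol FeCl3
Moles of Fe = 1.5 × (2/2) = 1.5 mol
Mass of Fe = 1.5 mol × 55.85 g/mol = 83.78 g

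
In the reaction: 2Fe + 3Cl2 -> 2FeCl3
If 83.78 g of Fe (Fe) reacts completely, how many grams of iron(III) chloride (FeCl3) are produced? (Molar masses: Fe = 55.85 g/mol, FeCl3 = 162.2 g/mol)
Moles of Fe = 83.78 g ÷ 55.85 g/mol = 1.50009 mol
Mole ratio: 2 mol FeCl3 / 2 mol Fe
Moles of FeCl3 = 1.50009 × (2/2) = 1.50009 mol
Mass of FeCl3 = 1.50009 mol × 162.2 g/mol = 243.3 g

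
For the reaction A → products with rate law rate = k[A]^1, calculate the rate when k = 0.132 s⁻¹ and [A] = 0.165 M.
0.02178 M/s

rate = k·[A]^1 = 0.132·(0.165)^1 = 0.132·0.165 = 0.02178 M/s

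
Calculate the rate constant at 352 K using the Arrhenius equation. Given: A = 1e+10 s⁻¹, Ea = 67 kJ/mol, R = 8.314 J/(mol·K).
1.14e+00 s⁻¹

k = A·exp(-Ea/(R·T)) = 1e+10·exp(-67000/(8.314·352)) = 1e+10·exp(-22.8940) = 1e+10·1.1409e-10 = 1.14e+00 s⁻¹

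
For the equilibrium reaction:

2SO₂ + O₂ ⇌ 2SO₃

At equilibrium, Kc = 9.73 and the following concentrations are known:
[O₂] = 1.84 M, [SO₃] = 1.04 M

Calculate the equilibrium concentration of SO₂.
[SO₂] = 0.2458 M

Kc = ([SO₃]^2) / ([SO₂]^2 × [O₂]) = 9.73
[SO₂]^2 = (product terms)/(Kc · other reactant terms) = 1.0816 / (9.73 · 1.84) = 0.060414
[SO₂] = (0.060414)^(1/2) = 0.2458 M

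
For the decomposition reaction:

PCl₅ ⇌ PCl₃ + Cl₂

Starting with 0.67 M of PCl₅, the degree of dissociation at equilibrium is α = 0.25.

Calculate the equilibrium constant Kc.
K_c = 0.0558

x = α·[A]₀ = 0.25 × 0.67 = 0.1675 M dissociated.
At eq: [PCl₅] = 0.67 − 0.1675 = 0.5025 M; [PCl₃] = [Cl₂] = x = 0.1675 M.
Kc = [PCl₃][Cl₂]/[PCl₅] = (0.1675)²/0.5025 = 0.05583.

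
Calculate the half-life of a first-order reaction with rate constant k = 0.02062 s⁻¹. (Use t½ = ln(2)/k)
33.62 s

t½ = ln(2)/k = 0.6931/0.02062 = 33.62 s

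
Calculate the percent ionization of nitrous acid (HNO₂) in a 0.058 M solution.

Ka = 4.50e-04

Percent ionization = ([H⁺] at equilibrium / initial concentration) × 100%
Percent ionization = 8.43%

Let x = [H⁺]. Ka = x²/(C - x) ⇒ x² + (4.50e-04)x - (4.50e-04)(0.058) = 0. x = 4.8888e-03. Percent = (4.8888e-03/0.058) × 100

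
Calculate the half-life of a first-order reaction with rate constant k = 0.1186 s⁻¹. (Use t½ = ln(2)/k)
5.84 s

t½ = ln(2)/k = 0.6931/0.1186 = 5.84 s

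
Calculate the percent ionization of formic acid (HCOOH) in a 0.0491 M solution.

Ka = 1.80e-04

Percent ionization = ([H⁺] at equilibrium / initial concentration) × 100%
Percent ionization = 5.87%

Let x = [H⁺]. Ka = x²/(C - x) ⇒ x² + (1.80e-04)x - (1.80e-04)(0.0491) = 0. x = 2.8842e-03. Percent = (2.8842e-03/0.0491) × 100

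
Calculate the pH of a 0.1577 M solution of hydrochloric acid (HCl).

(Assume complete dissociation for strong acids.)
pH = 0.80

[H⁺] = 0.1577 M for strong acid. pH = -log[H⁺] = -log(0.1577)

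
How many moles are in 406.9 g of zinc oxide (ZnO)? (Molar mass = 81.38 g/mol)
Moles = 406.9 g ÷ 81.38 g/mol = 5 mol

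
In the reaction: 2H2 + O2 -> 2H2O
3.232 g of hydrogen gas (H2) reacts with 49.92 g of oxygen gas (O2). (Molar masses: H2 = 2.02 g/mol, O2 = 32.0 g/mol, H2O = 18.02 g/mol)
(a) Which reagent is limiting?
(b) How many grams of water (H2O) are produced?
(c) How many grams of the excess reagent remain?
(a) H2, (b) 28.83 g, (c) 24.32 g

Moles of H2 = 3.232 g ÷ 2.02 g/mol = 1.6 mol
Moles of O2 = 49.92 g ÷ 32.0 g/mol = 1.56 mol
Moles ÷ coefficient: H2: 1.6/2 = 0.8, O2: 1.56/1 = 1.56
(a) H2 has the smaller value, so H2 is the limiting reagent.
(b) Moles of H2O = 1.6 mol H2 × (2/2) = 1.6 mol; mass = 1.6 mol × 18.02 g/mol = 28.83 g
(c) O2 consumed = 1.6 × (1/2) = 0.8 mol; remaining = 1.56 − 0.8 = 0.76 mol; mass = 0.76 mol × 32.0 g/mol = 24.32 g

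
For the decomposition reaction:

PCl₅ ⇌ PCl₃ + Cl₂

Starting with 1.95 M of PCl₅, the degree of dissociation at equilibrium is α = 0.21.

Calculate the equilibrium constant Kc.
K_c = 0.1089

x = α·[A]₀ = 0.21 × 1.95 = 0.4095 M dissociated.
At eq: [PCl₅] = 1.95 − 0.4095 = 1.54 M; [PCl₃] = [Cl₂] = x = 0.4095 M.
Kc = [PCl₃][Cl₂]/[PCl₅] = (0.4095)²/1.54 = 0.1089.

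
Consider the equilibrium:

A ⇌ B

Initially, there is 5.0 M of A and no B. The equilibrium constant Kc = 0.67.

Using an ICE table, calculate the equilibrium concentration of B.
[B] = 2.006 M

ICE: [A] = 5.0 − x, [B] = x.
Kc = x/(5.0 − x) = 0.67 ⇒ x = 0.67·5.0/(1 + 0.67) = 3.35/1.67 = 2.006.
[B] = x = 2.006 M.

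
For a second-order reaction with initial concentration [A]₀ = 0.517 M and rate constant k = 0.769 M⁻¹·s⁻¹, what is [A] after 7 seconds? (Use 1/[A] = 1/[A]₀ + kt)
0.1367 M

1/[A] = 1/[A]₀ + k·t = 1/0.517 + (0.769)·(7) = 1.9342 + 5.3830 = 7.3172
[A] = 1/7.3172 = 0.1367 M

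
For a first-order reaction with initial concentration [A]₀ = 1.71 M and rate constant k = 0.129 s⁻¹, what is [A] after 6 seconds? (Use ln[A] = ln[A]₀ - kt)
0.7886 M

ln[A] = ln[A]₀ - k·t = ln(1.71) - (0.129)·(6) = 0.5365 - 0.7740 = -0.2375
[A] = e^(-0.2375) = 0.7886 M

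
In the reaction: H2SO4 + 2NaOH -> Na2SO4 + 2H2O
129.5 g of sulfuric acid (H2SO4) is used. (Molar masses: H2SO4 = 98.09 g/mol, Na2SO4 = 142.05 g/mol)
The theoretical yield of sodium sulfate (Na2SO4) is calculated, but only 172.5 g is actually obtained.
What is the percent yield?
Moles of H2SO4 = 129.5 g ÷ 98.09 g/mol = 1.32022 mol
Mole ratio: 1 mol Na2SO4 / 1 mol H2SO4
Moles of Na2SO4 = 1.32022 × (1/1) = 1.32022 mol
Theoretical yield = 1.32022 mol × 142.05 g/mol = 187.54 g
Actual yield = 172.5 g
Percent yield = (172.5 / 187.54) × 100% = 92.0%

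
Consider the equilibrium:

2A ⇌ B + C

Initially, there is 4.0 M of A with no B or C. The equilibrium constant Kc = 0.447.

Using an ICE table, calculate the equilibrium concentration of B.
[B] = 1.144 M

ICE: [A] = 4.0 − 2x, [B] = [C] = x.
Kc = x²/(4.0 − 2x)² = 0.447 ⇒ √Kc = x/(4.0 − 2x).
x = √0.447·4.0/(1 + 2√0.447) = 0.66858·4.0/2.3372 = 1.1443.
[B] = x = 1.144 M.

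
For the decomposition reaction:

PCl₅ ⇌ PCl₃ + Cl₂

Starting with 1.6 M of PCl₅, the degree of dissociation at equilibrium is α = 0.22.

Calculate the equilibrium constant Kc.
K_c = 0.0993

x = α·[A]₀ = 0.22 × 1.6 = 0.352 M dissociated.
At eq: [PCl₅] = 1.6 − 0.352 = 1.248 M; [PCl₃] = [Cl₂] = x = 0.352 M.
Kc = [PCl₃][Cl₂]/[PCl₅] = (0.352)²/1.248 = 0.09928.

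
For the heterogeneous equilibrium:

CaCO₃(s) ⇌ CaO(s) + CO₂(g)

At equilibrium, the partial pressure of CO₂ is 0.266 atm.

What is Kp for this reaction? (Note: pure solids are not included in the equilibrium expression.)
K_p = 0.266

Solids (CaCO₃, CaO) have activity 1 and are excluded.
Kp = P(CO₂) = 0.266.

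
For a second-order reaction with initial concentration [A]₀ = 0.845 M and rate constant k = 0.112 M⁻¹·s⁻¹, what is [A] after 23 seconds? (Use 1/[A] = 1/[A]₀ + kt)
0.2660 M

1/[A] = 1/[A]₀ + k·t = 1/0.845 + (0.112)·(23) = 1.1834 + 2.5760 = 3.7594
[A] = 1/3.7594 = 0.2660 M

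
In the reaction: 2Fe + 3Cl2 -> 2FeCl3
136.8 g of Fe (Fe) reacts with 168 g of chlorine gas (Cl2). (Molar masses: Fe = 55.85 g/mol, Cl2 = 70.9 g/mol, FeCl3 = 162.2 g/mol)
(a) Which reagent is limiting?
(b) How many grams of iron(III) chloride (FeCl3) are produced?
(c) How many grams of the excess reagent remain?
(a) Cl2, (b) 256.2 g, (c) 48.57 g

Moles of Fe = 136.8 g ÷ 55.85 g/mol = 2.44942 mol
Moles of Cl2 = 168 g ÷ 70.9 g/mol = 2.36953 mol
Moles ÷ coefficient: Fe: 2.44942/2 = 1.225, Cl2: 2.36953/3 = 0.7898
(a) Cl2 has the smaller value, so Cl2 is the limiting reagent.
(b) Moles of FeCl3 = 2.36953 mol Cl2 × (2/3) = 1.57969 mol; mass = 1.57969 mol × 162.2 g/mol = 256.2 g
(c) Fe consumed = 2.36953 × (2/3) = 1.57969 mol; remaining = 2.44942 − 1.57969 = 0.869728 mol; mass = 0.869728 mol × 55.85 g/mol = 48.57 g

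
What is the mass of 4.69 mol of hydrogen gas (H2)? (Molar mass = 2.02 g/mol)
Mass = 4.69 mol × 2.02 g/mol = 9.474 g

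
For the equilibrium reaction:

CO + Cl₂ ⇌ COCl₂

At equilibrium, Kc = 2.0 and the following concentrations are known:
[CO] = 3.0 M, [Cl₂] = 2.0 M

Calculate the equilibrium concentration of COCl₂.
[COCl₂] = 12.0000 M

Kc = ([COCl₂]) / ([CO] × [Cl₂]) = 2.0
[COCl₂]^1 = Kc · (reactant terms)/(other product terms) = 2.0 · 6 / 1 = 12
[COCl₂] = 12.0000 M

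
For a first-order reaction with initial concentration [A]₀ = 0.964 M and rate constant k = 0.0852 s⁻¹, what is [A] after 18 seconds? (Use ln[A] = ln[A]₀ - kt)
0.2080 M

ln[A] = ln[A]₀ - k·t = ln(0.964) - (0.0852)·(18) = -0.0367 - 1.5336 = -1.5703
[A] = e^(-1.5703) = 0.2080 M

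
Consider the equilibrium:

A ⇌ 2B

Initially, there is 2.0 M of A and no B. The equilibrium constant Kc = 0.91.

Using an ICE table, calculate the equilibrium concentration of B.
[B] = 1.141 M

ICE: [A] = 2.0 − x, [B] = 2x.
Kc = (2x)²/(2.0 − x) = 0.91 ⇒ 4x² + 0.91x − 1.82 = 0.
x = (−0.91 + √(0.91² + 4·4·1.82))/(2·4) = (−0.91 + √29.948)/8 = 0.57031.
[B] = 2x = 1.141 M.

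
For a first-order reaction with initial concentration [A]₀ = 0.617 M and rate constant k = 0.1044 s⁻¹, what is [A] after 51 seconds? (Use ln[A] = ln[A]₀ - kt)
0.0030 M

ln[A] = ln[A]₀ - k·t = ln(0.617) - (0.1044)·(51) = -0.4829 - 5.3244 = -5.8073
[A] = e^(-5.8073) = 0.0030 M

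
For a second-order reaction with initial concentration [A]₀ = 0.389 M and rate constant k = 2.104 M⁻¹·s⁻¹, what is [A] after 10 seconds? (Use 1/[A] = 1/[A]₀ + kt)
0.0424 M

1/[A] = 1/[A]₀ + k·t = 1/0.389 + (2.104)·(10) = 2.5707 + 21.0400 = 23.6107
[A] = 1/23.6107 = 0.0424 M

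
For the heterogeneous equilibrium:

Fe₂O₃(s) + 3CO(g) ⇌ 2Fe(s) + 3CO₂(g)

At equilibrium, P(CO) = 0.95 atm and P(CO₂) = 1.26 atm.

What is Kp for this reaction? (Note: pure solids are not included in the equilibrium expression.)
K_p = 2.333

Solids (Fe₂O₃, Fe) are excluded.
Kp = P(CO₂)³/P(CO)³ = (1.26)³/(0.95)³ = 2/0.8574 = 2.333.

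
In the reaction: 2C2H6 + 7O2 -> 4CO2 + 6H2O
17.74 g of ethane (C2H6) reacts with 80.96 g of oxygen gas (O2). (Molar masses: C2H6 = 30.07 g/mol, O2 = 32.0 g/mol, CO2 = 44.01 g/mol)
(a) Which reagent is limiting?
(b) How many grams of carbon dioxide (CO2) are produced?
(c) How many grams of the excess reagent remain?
(a) C2H6, (b) 51.93 g, (c) 14.88 g

Moles of C2H6 = 17.74 g ÷ 30.07 g/mol = 0.589957 mol
Moles of O2 = 80.96 g ÷ 32.0 g/mol = 2.53 mol
Moles ÷ coefficient: C2H6: 0.589957/2 = 0.295, O2: 2.53/7 = 0.3614
(a) C2H6 has the smaller value, so C2H6 is the limiting reagent.
(b) Moles of CO2 = 0.589957 mol C2H6 × (4/2) = 1.17991 mol; mass = 1.17991 mol × 44.01 g/mol = 51.93 g
(c) O2 consumed = 0.589957 × (7/2) = 2.06485 mol; remaining = 2.53 − 2.06485 = 0.465151 mol; mass = 0.465151 mol × 32.0 g/mol = 14.88 g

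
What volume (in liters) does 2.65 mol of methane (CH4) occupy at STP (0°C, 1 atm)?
At STP, 1 mol of gas occupies 22.4 L
Volume = 2.65 mol × 22.4 L/mol = 59.36 L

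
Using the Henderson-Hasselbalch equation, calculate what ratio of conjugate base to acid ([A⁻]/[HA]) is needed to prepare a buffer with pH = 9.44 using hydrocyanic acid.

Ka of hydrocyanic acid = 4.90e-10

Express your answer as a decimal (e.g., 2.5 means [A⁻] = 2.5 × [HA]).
[A⁻]/[HA] = 1.350

pKa = −log(4.90e-10) = 9.3098. pH = pKa + log([A⁻]/[HA]). 9.44 = 9.3098 + log(ratio). log(ratio) = 9.44 − 9.3098 = 0.1302. ratio = 10^(0.1302) = 1.350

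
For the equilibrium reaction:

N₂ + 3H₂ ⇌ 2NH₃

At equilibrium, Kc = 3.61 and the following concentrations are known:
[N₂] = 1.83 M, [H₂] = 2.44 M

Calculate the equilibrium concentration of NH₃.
[NH₃] = 9.7963 M

Kc = ([NH₃]^2) / ([N₂] × [H₂]^3) = 3.61
[NH₃]^2 = Kc · (reactant terms)/(other product terms) = 3.61 · 26.584 / 1 = 95.968
[NH₃] = (95.968)^(1/2) = 9.7963 M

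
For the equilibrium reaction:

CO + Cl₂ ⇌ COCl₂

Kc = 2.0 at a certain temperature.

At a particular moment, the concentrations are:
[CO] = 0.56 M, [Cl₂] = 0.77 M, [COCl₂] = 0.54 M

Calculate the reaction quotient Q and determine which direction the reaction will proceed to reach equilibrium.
Q = 1.252, Q < K, reaction proceeds forward (toward products)

Q = ([COCl₂]) / ([CO] × [Cl₂])
  = ((0.54)) / ((0.56)·(0.77)) = 0.54/0.4312 = 1.252
Since Q = 1.252 < Kc = 2.0, the reaction proceeds forward (toward products) to reach equilibrium.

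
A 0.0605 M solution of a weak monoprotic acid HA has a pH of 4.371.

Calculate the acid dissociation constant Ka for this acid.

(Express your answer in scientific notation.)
K_a = 3.00e-08

[H⁺] = 10^(−pH) = 10^(−4.371) = 4.256e-05 M. For HA ⇌ H⁺ + A⁻, Ka = x²/(C − x) = (4.256e-05)²/(0.0605 − 4.256e-05) = 3.00e-08.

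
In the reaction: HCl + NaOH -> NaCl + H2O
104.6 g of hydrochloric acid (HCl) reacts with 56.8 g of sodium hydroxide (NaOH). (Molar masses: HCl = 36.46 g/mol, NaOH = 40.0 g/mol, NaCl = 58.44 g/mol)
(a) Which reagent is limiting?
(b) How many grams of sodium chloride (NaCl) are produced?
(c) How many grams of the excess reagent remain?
(a) NaOH, (b) 82.98 g, (c) 52.83 g

Moles of HCl = 104.6 g ÷ 36.46 g/mol = 2.8689 mol
Moles of NaOH = 56.8 g ÷ 40.0 g/mol = 1.42 mol
Moles ÷ coefficient: HCl: 2.8689/1 = 2.869, NaOH: 1.42/1 = 1.42
(a) NaOH has the smaller value, so NaOH is the limiting reagent.
(b) Moles of NaCl = 1.42 mol NaOH × (1/1) = 1.42 mol; mass = 1.42 mol × 58.44 g/mol = 82.98 g
(c) HCl consumed = 1.42 × (1/1) = 1.42 mol; remaining = 2.8689 − 1.42 = 1.4489 mol; mass = 1.4489 mol × 36.46 g/mol = 52.83 g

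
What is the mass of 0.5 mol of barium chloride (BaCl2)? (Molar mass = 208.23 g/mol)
Mass = 0.5 mol × 208.23 g/mol = 104.1 g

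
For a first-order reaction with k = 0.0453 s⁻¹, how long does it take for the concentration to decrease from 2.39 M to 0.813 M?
23.80 s

From ln[A] = ln[A]₀ - k·t: t = ln([A]₀/[A])/k = ln(2.39/0.813)/0.0453 = ln(2.9397)/0.0453 = 1.0783/0.0453 = 23.80 s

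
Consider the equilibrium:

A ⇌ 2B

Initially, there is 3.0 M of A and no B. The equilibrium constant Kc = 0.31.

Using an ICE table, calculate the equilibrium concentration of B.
[B] = 0.890 M

ICE: [A] = 3.0 − x, [B] = 2x.
Kc = (2x)²/(3.0 − x) = 0.31 ⇒ 4x² + 0.31x − 0.93 = 0.
x = (−0.31 + √(0.31² + 4·4·0.93))/(2·4) = (−0.31 + √14.976)/8 = 0.44499.
[B] = 2x = 0.890 M.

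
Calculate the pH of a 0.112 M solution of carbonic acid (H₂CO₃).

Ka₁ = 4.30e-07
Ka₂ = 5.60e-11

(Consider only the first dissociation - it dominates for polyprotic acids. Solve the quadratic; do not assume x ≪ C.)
pH = 3.66

x² + Ka₁·x − Ka₁·C = 0 with Ka₁ = 4.30e-07, C = 0.112.
x = (−Ka₁ + √(Ka₁² + 4·Ka₁·C))/2 = 2.1924e-04 M, so pH = 3.66.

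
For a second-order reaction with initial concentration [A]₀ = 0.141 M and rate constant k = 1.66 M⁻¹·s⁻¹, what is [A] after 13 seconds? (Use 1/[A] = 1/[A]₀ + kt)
0.0349 M

1/[A] = 1/[A]₀ + k·t = 1/0.141 + (1.66)·(13) = 7.0922 + 21.5800 = 28.6722
[A] = 1/28.6722 = 0.0349 M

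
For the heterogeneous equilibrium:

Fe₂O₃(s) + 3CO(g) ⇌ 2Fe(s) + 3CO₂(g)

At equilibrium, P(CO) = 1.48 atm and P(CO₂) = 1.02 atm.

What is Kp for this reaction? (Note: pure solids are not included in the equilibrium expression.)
K_p = 0.327

Solids (Fe₂O₃, Fe) are excluded.
Kp = P(CO₂)³/P(CO)³ = (1.02)³/(1.48)³ = 1.061/3.242 = 0.327.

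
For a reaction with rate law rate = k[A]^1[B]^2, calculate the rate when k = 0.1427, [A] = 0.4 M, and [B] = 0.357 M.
0.007275 M/s

rate = k·[A]^1·[B]^2 = 0.1427·(0.4)^1·(0.357)^2 = 0.1427·0.4·0.127449 = 0.007275 M/s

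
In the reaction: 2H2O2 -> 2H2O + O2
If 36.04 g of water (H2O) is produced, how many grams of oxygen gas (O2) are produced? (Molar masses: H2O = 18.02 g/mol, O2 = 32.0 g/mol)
Moles of H2O = 36.04 g ÷ 18.02 g/mol = 2 mol
Mole ratio: 1 mol O2 / 2 mol H2O
Moles of O2 = 2 × (1/2) = 1 mol
Mass of O2 = 1 mol × 32.0 g/mol = 32 g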